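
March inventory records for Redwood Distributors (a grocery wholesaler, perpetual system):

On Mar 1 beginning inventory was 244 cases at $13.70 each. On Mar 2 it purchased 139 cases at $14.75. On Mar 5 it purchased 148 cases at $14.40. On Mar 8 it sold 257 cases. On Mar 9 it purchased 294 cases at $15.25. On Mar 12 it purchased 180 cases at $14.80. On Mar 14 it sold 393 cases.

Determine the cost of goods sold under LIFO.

COGS = $9,651.20

Mar 8, 257 sold [LIFO — newest first]: 148 @ $14.40 + 109 @ $14.75 = $3,738.95
Mar 14, 393 sold [LIFO — newest first]: 180 @ $14.80 + 213 @ $15.25 = $5,912.25
Total COGS = $3,738.95 + $5,912.25 = $9,651.20
Ending inventory: 244 @ $13.70 + 30 @ $14.75 + 81 @ $15.25 = $5,020.55
Check: goods available $14,671.75 = COGS $9,651.20 + ending $5,020.55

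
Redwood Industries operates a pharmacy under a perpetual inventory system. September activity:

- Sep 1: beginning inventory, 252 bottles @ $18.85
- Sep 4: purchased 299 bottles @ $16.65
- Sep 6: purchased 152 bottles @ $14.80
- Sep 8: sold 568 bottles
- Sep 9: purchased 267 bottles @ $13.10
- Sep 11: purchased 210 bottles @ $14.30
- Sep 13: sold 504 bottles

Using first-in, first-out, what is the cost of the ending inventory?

Sep 8, 568 sold [FIFO — oldest first]: 252 @ $18.85 + 299 @ $16.65 + 17 @ $14.80 = $9,980.15
Sep 13, 504 sold [FIFO — oldest first]: 135 @ $14.80 + 267 @ $13.10 + 102 @ $14.30 = $6,954.30
Total COGS = $9,980.15 + $6,954.30 = $16,934.45
Ending inventory: 108 @ $14.30 = $1,544.40
Check: goods available $18,478.85 = COGS $16,934.45 + ending $1,544.40

Ending inventory = $1,544.40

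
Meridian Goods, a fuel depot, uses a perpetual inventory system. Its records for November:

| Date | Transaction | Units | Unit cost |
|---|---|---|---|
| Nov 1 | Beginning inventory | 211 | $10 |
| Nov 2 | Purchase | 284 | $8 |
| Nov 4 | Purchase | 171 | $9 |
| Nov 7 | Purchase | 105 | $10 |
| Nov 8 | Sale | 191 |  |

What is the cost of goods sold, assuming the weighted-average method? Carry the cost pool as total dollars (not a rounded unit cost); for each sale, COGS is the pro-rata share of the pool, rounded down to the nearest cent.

COGS = $1,726.92

After Nov 1: 211 on hand, pool $2,110.00 (≈ $10.0000 each)
After Nov 2: 495 on hand, pool $4,382.00 (≈ $8.8525 each)
After Nov 4: 666 on hand, pool $5,921.00 (≈ $8.8904 each)
After Nov 7: 771 on hand, pool $6,971.00 (≈ $9.0415 each)
Nov 8, sell 191: 191/771 × $6,971.00 → $1,726.92
Ending inventory (cost pool remaining) = $5,244.08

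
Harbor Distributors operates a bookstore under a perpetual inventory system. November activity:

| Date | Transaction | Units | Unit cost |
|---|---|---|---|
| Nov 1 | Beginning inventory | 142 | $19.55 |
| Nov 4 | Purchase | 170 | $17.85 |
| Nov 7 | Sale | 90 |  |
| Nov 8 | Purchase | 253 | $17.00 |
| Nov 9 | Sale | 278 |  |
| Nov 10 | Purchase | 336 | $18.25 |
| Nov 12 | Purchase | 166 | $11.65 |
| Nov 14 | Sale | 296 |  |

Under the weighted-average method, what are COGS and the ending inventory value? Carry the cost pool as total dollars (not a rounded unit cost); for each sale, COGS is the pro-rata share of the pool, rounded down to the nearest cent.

After Nov 1: 142 on hand, pool $2,776.10 (≈ $19.5500 each)
After Nov 4: 312 on hand, pool $5,810.60 (≈ $18.6237 each)
Nov 7, sell 90: 90/312 × $5,810.60 → $1,676.13
After Nov 8: 475 on hand, pool $8,435.47 (≈ $17.7589 each)
Nov 9, sell 278: 278/475 × $8,435.47 → $4,936.96
After Nov 10: 533 on hand, pool $9,630.51 (≈ $18.0685 each)
After Nov 12: 699 on hand, pool $11,564.41 (≈ $16.5442 each)
Nov 14, sell 296: 296/699 × $11,564.41 → $4,897.08
Total COGS = $1,676.13 + $4,936.96 + $4,897.08 = $11,510.17
Ending inventory (cost pool remaining) = $6,667.33
Check: goods available $18,177.50 = COGS $11,510.17 + ending $6,667.33

COGS = $11,510.17; ending inventory = $6,667.33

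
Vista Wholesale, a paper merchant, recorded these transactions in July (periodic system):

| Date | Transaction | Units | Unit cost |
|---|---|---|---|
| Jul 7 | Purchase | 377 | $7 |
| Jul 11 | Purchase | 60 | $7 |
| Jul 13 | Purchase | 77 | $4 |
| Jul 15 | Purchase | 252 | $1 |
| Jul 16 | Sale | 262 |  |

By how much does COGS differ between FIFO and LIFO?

FIFO COGS: 262 @ $7 = $1,834
LIFO COGS: 252 @ $1 + 10 @ $4 = $292
Difference = |$1,834 − $292| = $1,542

$1,542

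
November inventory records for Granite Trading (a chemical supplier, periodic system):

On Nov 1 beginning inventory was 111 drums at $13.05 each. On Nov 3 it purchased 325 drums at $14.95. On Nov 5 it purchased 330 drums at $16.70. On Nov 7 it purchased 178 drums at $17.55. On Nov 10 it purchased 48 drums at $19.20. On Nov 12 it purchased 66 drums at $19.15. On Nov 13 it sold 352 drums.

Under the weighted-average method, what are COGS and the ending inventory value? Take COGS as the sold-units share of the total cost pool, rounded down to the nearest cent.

COGS = $5,698.44; ending inventory = $11,429.26

Nov 13, sell 352: 352/1058 × $17,127.70 → $5,698.44
Ending inventory (cost pool remaining) = $11,429.26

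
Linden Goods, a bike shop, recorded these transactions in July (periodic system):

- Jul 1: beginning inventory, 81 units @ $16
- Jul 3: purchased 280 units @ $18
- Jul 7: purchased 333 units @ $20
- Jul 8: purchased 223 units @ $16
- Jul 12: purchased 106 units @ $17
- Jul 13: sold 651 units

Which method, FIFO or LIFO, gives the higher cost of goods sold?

FIFO COGS: 81 @ $16 + 280 @ $18 + 290 @ $20 = $12,136
LIFO COGS: 106 @ $17 + 223 @ $16 + 322 @ $20 = $11,810

FIFO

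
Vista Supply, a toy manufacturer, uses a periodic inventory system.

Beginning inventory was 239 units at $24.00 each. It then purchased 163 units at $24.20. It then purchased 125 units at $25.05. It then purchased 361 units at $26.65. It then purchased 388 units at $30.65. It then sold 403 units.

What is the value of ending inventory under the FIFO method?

Ending inventory = $24,619.05

Sale 1 (403) [FIFO — oldest first]: 239 @ $24.00 + 163 @ $24.20 + 1 @ $25.05 = $9,705.65
Ending inventory: 124 @ $25.05 + 361 @ $26.65 + 388 @ $30.65 = $24,619.05
Check: goods available $34,324.70 = COGS $9,705.65 + ending $24,619.05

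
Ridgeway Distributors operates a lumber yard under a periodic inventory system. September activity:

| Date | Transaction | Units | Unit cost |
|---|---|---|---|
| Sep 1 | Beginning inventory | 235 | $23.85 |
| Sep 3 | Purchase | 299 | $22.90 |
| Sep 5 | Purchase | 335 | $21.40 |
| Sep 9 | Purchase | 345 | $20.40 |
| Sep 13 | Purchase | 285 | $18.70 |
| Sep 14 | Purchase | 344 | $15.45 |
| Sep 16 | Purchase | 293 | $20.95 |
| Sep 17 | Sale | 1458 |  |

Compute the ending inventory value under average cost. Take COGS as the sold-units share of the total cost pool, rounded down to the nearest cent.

Sep 17, sell 1458: 1458/2136 × $43,441.50 → $29,652.48
Ending inventory (cost pool remaining) = $13,789.02
Check: goods available $43,441.50 = COGS $29,652.48 + ending $13,789.02

Ending inventory = $13,789.02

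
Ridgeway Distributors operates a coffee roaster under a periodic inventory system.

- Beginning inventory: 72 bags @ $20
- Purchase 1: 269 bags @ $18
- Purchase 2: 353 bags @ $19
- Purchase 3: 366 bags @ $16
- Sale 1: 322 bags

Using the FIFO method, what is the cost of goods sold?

COGS = $5,940

Sale 1 (322) [FIFO — oldest first]: 72 @ $20 + 250 @ $18 = $5,940
Ending inventory: 19 @ $18 + 353 @ $19 + 366 @ $16 = $12,905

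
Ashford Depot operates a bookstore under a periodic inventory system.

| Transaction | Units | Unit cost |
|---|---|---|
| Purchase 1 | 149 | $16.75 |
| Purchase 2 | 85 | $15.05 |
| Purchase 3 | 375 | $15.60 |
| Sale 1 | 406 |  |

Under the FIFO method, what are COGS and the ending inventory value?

COGS = $6,458.20; ending inventory = $3,166.80

Sale 1 (406) [FIFO — oldest first]: 149 @ $16.75 + 85 @ $15.05 + 172 @ $15.60 = $6,458.20
Ending inventory: 203 @ $15.60 = $3,166.80
Check: goods available $9,625.00 = COGS $6,458.20 + ending $3,166.80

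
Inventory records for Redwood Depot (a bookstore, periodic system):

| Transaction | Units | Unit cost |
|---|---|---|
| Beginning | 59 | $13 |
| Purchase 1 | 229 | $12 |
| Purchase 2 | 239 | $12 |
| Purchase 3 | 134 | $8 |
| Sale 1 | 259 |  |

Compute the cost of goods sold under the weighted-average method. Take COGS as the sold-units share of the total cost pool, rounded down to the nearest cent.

COGS = $2,921.09

Sale 1, sell 259: 259/661 × $7,455.00 → $2,921.09
Ending inventory (cost pool remaining) = $4,533.91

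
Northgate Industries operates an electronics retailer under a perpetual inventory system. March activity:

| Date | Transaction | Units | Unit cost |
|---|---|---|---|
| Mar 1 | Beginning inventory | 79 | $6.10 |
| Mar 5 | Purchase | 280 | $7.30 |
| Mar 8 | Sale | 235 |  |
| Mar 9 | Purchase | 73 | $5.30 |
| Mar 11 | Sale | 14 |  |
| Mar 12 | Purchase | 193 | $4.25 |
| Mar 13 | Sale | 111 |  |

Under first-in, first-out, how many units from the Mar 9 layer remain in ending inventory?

Mar 8, 235 sold [FIFO — oldest first]: 79 @ $6.10 + 156 @ $7.30 = $1,620.70
Mar 11, 14 sold [FIFO — oldest first]: 14 @ $7.30 = $102.20
Mar 13, 111 sold [FIFO — oldest first]: 110 @ $7.30 + 1 @ $5.30 = $808.30
Total COGS = $1,620.70 + $102.20 + $808.30 = $2,531.20
Ending inventory: 72 @ $5.30 + 193 @ $4.25 = $1,201.85

72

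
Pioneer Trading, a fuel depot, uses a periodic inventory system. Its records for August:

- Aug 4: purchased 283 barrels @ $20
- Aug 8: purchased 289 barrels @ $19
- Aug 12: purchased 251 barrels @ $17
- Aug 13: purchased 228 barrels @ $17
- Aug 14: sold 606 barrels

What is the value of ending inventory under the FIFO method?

Ending inventory = $7,565

Aug 14, 606 sold [FIFO — oldest first]: 283 @ $20 + 289 @ $19 + 34 @ $17 = $11,729
Ending inventory: 217 @ $17 + 228 @ $17 = $7,565
Check: goods available $19,294 = COGS $11,729 + ending $7,565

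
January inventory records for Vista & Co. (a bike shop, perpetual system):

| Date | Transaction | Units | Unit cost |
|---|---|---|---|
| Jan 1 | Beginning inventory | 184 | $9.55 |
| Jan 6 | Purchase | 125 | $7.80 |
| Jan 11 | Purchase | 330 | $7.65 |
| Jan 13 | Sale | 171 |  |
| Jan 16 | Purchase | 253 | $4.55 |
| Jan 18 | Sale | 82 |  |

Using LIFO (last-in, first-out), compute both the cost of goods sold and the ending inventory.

COGS = $1,681.25; ending inventory = $4,726.60

Jan 13, 171 sold [LIFO — newest first]: 171 @ $7.65 = $1,308.15
Jan 18, 82 sold [LIFO — newest first]: 82 @ $4.55 = $373.10
Total COGS = $1,308.15 + $373.10 = $1,681.25
Ending inventory: 184 @ $9.55 + 125 @ $7.80 + 159 @ $7.65 + 171 @ $4.55 = $4,726.60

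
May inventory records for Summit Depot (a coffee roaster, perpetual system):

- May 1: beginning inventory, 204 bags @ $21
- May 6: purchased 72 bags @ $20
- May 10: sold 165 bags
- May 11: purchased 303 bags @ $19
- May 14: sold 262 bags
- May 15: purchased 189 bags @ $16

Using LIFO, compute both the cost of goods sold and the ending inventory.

May 10, 165 sold [LIFO — newest first]: 72 @ $20 + 93 @ $21 = $3,393
May 14, 262 sold [LIFO — newest first]: 262 @ $19 = $4,978
Total COGS = $3,393 + $4,978 = $8,371
Ending inventory: 111 @ $21 + 41 @ $19 + 189 @ $16 = $6,134

COGS = $8,371; ending inventory = $6,134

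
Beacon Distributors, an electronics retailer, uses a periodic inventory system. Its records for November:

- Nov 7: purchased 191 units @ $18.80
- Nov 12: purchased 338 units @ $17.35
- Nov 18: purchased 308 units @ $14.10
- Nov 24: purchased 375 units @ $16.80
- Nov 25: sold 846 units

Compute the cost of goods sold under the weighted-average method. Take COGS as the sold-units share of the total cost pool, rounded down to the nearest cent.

Nov 25, sell 846: 846/1212 × $20,097.90 → $14,028.73
Ending inventory (cost pool remaining) = $6,069.17

COGS = $14,028.73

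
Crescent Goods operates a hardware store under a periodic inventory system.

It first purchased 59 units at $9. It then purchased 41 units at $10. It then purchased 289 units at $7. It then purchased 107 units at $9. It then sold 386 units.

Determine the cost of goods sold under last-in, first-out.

COGS = $2,916

Sale 1 (386) [LIFO — newest first]: 107 @ $9 + 279 @ $7 = $2,916
Ending inventory: 59 @ $9 + 41 @ $10 + 10 @ $7 = $1,011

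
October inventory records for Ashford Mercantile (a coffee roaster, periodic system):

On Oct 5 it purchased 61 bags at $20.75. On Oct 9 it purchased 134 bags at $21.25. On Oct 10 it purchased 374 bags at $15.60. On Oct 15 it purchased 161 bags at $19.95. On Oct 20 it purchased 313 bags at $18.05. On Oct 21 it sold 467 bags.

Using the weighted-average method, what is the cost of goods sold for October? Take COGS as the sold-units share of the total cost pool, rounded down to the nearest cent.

COGS = $8,421.78

Oct 21, sell 467: 467/1043 × $18,809.25 → $8,421.78
Ending inventory (cost pool remaining) = $10,387.47
Check: goods available $18,809.25 = COGS $8,421.78 + ending $10,387.47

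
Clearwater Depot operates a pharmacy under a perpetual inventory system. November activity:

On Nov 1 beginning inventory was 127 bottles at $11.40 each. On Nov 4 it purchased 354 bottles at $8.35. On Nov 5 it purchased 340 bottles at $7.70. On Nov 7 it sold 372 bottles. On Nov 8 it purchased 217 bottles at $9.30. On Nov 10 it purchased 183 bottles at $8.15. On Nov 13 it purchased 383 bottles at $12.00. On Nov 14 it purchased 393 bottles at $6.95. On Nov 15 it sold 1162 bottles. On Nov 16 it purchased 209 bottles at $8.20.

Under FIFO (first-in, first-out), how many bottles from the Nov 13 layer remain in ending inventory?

Nov 7, 372 sold [FIFO — oldest first]: 127 @ $11.40 + 245 @ $8.35 = $3,493.55
Nov 15, 1162 sold [FIFO — oldest first]: 109 @ $8.35 + 340 @ $7.70 + 217 @ $9.30 + 183 @ $8.15 + 313 @ $12.00 = $10,793.70
Total COGS = $3,493.55 + $10,793.70 = $14,287.25
Ending inventory: 70 @ $12.00 + 393 @ $6.95 + 209 @ $8.20 = $5,285.15

70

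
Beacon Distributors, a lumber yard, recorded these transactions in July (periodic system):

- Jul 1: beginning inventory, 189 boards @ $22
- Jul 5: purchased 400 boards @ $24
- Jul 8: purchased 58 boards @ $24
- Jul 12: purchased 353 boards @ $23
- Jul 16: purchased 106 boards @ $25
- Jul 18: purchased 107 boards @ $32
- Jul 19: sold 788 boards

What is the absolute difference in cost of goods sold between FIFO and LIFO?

FIFO COGS: 189 @ $22 + 400 @ $24 + 58 @ $24 + 141 @ $23 = $18,393
LIFO COGS: 107 @ $32 + 106 @ $25 + 353 @ $23 + 58 @ $24 + 164 @ $24 = $19,521
Difference = |$18,393 − $19,521| = $1,128

$1,128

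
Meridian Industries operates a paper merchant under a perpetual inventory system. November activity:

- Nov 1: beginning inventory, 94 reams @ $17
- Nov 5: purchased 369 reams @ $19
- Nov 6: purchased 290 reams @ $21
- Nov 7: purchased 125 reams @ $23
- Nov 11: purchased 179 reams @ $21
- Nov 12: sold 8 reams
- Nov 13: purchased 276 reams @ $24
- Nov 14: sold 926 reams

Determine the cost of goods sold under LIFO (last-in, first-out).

Nov 12, 8 sold [LIFO — newest first]: 8 @ $21 = $168
Nov 14, 926 sold [LIFO — newest first]: 276 @ $24 + 171 @ $21 + 125 @ $23 + 290 @ $21 + 64 @ $19 = $20,396
Total COGS = $168 + $20,396 = $20,564
Ending inventory: 94 @ $17 + 305 @ $19 = $7,393
Check: goods available $27,957 = COGS $20,564 + ending $7,393

COGS = $20,564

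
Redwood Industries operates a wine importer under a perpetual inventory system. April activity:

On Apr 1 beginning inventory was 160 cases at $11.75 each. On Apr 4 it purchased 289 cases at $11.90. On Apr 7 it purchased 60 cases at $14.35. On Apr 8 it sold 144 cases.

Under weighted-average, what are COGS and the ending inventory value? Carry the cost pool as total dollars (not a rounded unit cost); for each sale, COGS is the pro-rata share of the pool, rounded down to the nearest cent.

COGS = $1,748.39; ending inventory = $4,431.71

After Apr 1: 160 on hand, pool $1,880.00 (≈ $11.7500 each)
After Apr 4: 449 on hand, pool $5,319.10 (≈ $11.8465 each)
After Apr 7: 509 on hand, pool $6,180.10 (≈ $12.1417 each)
Apr 8, sell 144: 144/509 × $6,180.10 → $1,748.39
Ending inventory (cost pool remaining) = $4,431.71
Check: goods available $6,180.10 = COGS $1,748.39 + ending $4,431.71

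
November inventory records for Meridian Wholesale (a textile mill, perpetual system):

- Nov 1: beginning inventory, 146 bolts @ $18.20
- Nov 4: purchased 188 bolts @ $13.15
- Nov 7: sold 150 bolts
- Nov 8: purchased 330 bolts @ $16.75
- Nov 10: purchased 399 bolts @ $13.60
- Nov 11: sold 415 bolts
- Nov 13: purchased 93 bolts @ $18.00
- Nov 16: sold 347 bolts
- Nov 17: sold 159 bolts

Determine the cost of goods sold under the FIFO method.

Nov 7, 150 sold [FIFO — oldest first]: 146 @ $18.20 + 4 @ $13.15 = $2,709.80
Nov 11, 415 sold [FIFO — oldest first]: 184 @ $13.15 + 231 @ $16.75 = $6,288.85
Nov 16, 347 sold [FIFO — oldest first]: 99 @ $16.75 + 248 @ $13.60 = $5,031.05
Nov 17, 159 sold [FIFO — oldest first]: 151 @ $13.60 + 8 @ $18.00 = $2,197.60
Total COGS = $2,709.80 + $6,288.85 + $5,031.05 + $2,197.60 = $16,227.30
Ending inventory: 85 @ $18.00 = $1,530.00

COGS = $16,227.30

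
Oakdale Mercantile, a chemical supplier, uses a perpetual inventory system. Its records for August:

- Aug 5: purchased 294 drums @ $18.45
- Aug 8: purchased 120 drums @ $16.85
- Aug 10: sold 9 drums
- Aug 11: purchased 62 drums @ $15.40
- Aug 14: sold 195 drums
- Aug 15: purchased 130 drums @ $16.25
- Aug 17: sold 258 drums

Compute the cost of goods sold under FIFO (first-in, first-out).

COGS = $8,185.50

Aug 10, 9 sold [FIFO — oldest first]: 9 @ $18.45 = $166.05
Aug 14, 195 sold [FIFO — oldest first]: 195 @ $18.45 = $3,597.75
Aug 17, 258 sold [FIFO — oldest first]: 90 @ $18.45 + 120 @ $16.85 + 48 @ $15.40 = $4,421.70
Total COGS = $166.05 + $3,597.75 + $4,421.70 = $8,185.50
Ending inventory: 14 @ $15.40 + 130 @ $16.25 = $2,328.10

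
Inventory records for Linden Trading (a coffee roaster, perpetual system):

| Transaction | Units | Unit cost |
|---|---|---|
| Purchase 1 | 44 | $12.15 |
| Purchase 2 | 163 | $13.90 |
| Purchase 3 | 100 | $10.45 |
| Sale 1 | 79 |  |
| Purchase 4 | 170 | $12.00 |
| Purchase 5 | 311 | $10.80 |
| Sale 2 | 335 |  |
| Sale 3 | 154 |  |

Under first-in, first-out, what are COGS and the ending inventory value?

COGS = $6,868.10; ending inventory = $2,376.00

Sale 1 (79) [FIFO — oldest first]: 44 @ $12.15 + 35 @ $13.90 = $1,021.10
Sale 2 (335) [FIFO — oldest first]: 128 @ $13.90 + 100 @ $10.45 + 107 @ $12.00 = $4,108.20
Sale 3 (154) [FIFO — oldest first]: 63 @ $12.00 + 91 @ $10.80 = $1,738.80
Total COGS = $1,021.10 + $4,108.20 + $1,738.80 = $6,868.10
Ending inventory: 220 @ $10.80 = $2,376.00
Check: goods available $9,244.10 = COGS $6,868.10 + ending $2,376.00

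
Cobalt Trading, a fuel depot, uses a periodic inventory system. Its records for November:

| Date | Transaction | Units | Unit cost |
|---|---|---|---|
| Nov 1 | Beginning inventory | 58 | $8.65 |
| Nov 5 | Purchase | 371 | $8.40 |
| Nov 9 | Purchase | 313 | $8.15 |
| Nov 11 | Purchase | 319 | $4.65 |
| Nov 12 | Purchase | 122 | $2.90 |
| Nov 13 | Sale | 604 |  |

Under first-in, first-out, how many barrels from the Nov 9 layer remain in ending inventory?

Nov 13, 604 sold [FIFO — oldest first]: 58 @ $8.65 + 371 @ $8.40 + 175 @ $8.15 = $5,044.35
Ending inventory: 138 @ $8.15 + 319 @ $4.65 + 122 @ $2.90 = $2,961.85

138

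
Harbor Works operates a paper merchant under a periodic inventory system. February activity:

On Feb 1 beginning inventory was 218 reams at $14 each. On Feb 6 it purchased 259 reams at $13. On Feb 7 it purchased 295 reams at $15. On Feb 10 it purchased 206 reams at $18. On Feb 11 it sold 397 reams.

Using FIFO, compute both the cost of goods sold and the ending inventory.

Feb 11, 397 sold [FIFO — oldest first]: 218 @ $14 + 179 @ $13 = $5,379
Ending inventory: 80 @ $13 + 295 @ $15 + 206 @ $18 = $9,173
Check: goods available $14,552 = COGS $5,379 + ending $9,173

COGS = $5,379; ending inventory = $9,173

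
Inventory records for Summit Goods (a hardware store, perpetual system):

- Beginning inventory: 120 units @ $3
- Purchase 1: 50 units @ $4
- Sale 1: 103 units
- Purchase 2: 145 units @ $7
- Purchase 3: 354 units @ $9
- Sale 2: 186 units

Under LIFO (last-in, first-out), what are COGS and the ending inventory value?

COGS = $2,033; ending inventory = $2,728

Sale 1 (103) [LIFO — newest first]: 50 @ $4 + 53 @ $3 = $359
Sale 2 (186) [LIFO — newest first]: 186 @ $9 = $1,674
Total COGS = $359 + $1,674 = $2,033
Ending inventory: 67 @ $3 + 145 @ $7 + 168 @ $9 = $2,728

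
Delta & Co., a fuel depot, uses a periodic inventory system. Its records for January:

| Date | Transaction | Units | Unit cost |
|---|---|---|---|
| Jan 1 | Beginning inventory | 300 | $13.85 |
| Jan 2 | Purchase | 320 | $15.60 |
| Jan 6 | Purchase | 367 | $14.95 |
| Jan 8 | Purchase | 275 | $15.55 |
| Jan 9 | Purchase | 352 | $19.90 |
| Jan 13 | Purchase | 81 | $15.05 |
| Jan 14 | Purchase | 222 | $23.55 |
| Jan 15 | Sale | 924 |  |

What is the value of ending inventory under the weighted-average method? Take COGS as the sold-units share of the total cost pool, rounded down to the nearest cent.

Jan 15, sell 924: 924/1917 × $32,361.85 → $15,598.51
Ending inventory (cost pool remaining) = $16,763.34

Ending inventory = $16,763.34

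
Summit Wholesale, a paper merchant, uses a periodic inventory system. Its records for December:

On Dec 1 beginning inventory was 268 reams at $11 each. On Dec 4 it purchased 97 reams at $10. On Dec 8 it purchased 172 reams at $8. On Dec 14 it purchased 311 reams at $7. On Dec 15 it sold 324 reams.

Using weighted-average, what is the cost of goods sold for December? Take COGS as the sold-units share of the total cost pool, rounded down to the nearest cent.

COGS = $2,854.48

Dec 15, sell 324: 324/848 × $7,471.00 → $2,854.48
Ending inventory (cost pool remaining) = $4,616.52
Check: goods available $7,471.00 = COGS $2,854.48 + ending $4,616.52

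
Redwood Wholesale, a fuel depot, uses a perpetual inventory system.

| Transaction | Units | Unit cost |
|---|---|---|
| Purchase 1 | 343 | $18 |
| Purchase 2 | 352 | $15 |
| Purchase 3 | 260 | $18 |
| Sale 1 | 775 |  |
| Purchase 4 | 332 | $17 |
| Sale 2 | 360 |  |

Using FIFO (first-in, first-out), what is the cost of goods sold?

Sale 1 (775) [FIFO — oldest first]: 343 @ $18 + 352 @ $15 + 80 @ $18 = $12,894
Sale 2 (360) [FIFO — oldest first]: 180 @ $18 + 180 @ $17 = $6,300
Total COGS = $12,894 + $6,300 = $19,194
Ending inventory: 152 @ $17 = $2,584

COGS = $19,194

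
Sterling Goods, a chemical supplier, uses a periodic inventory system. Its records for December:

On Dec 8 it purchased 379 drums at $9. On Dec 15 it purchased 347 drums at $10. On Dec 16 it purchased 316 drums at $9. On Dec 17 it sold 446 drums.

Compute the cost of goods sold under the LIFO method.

COGS = $4,144

Dec 17, 446 sold [LIFO — newest first]: 316 @ $9 + 130 @ $10 = $4,144
Ending inventory: 379 @ $9 + 217 @ $10 = $5,581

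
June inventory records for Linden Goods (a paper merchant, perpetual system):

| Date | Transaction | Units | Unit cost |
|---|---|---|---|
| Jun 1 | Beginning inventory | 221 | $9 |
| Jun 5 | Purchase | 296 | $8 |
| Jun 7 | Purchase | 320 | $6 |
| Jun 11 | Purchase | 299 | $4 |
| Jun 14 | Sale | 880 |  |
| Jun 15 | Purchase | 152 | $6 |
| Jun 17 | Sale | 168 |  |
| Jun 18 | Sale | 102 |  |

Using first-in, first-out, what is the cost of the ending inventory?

Ending inventory = $828

Jun 14, 880 sold [FIFO — oldest first]: 221 @ $9 + 296 @ $8 + 320 @ $6 + 43 @ $4 = $6,449
Jun 17, 168 sold [FIFO — oldest first]: 168 @ $4 = $672
Jun 18, 102 sold [FIFO — oldest first]: 88 @ $4 + 14 @ $6 = $436
Total COGS = $6,449 + $672 + $436 = $7,557
Ending inventory: 138 @ $6 = $828
Check: goods available $8,385 = COGS $7,557 + ending $828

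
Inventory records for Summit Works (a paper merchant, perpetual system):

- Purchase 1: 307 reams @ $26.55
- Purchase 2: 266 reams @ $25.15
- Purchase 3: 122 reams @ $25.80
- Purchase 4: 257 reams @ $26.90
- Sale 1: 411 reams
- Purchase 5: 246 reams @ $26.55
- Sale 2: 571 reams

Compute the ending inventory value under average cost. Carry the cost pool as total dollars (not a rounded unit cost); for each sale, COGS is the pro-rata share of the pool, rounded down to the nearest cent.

Ending inventory = $5,676.48

After Purchase 1: 307 on hand, pool $8,150.85 (≈ $26.5500 each)
After Purchase 2: 573 on hand, pool $14,840.75 (≈ $25.9001 each)
After Purchase 3: 695 on hand, pool $17,988.35 (≈ $25.8825 each)
After Purchase 4: 952 on hand, pool $24,901.65 (≈ $26.1572 each)
Sale 1, sell 411: 411/952 × $24,901.65 → $10,750.60
After Purchase 5: 787 on hand, pool $20,682.35 (≈ $26.2800 each)
Sale 2, sell 571: 571/787 × $20,682.35 → $15,005.87
Total COGS = $10,750.60 + $15,005.87 = $25,756.47
Ending inventory (cost pool remaining) = $5,676.48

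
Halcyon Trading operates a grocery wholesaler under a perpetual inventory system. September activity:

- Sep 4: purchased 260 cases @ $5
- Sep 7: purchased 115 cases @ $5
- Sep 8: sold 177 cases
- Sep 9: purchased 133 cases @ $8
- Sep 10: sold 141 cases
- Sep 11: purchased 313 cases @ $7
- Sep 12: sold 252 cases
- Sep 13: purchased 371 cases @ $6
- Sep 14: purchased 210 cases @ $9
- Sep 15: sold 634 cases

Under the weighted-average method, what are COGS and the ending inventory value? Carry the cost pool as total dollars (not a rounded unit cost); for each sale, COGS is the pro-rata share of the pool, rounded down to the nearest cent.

After Sep 4: 260 on hand, pool $1,300.00 (≈ $5.0000 each)
After Sep 7: 375 on hand, pool $1,875.00 (≈ $5.0000 each)
Sep 8, sell 177: 177/375 × $1,875.00 → $885.00
After Sep 9: 331 on hand, pool $2,054.00 (≈ $6.2054 each)
Sep 10, sell 141: 141/331 × $2,054.00 → $874.96
After Sep 11: 503 on hand, pool $3,370.04 (≈ $6.6999 each)
Sep 12, sell 252: 252/503 × $3,370.04 → $1,688.36
After Sep 13: 622 on hand, pool $3,907.68 (≈ $6.2824 each)
After Sep 14: 832 on hand, pool $5,797.68 (≈ $6.9684 each)
Sep 15, sell 634: 634/832 × $5,797.68 → $4,417.94
Total COGS = $885.00 + $874.96 + $1,688.36 + $4,417.94 = $7,866.26
Ending inventory (cost pool remaining) = $1,379.74
Check: goods available $9,246.00 = COGS $7,866.26 + ending $1,379.74

COGS = $7,866.26; ending inventory = $1,379.74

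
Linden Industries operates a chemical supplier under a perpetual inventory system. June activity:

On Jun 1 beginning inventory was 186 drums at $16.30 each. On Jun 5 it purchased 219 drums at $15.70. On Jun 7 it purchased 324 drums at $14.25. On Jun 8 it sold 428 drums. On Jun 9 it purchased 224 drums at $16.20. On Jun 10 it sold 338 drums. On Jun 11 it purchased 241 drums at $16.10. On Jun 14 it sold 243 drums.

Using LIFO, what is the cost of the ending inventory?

Jun 8, 428 sold [LIFO — newest first]: 324 @ $14.25 + 104 @ $15.70 = $6,249.80
Jun 10, 338 sold [LIFO — newest first]: 224 @ $16.20 + 114 @ $15.70 = $5,418.60
Jun 14, 243 sold [LIFO — newest first]: 241 @ $16.10 + 1 @ $15.70 + 1 @ $16.30 = $3,912.10
Total COGS = $6,249.80 + $5,418.60 + $3,912.10 = $15,580.50
Ending inventory: 185 @ $16.30 = $3,015.50

Ending inventory = $3,015.50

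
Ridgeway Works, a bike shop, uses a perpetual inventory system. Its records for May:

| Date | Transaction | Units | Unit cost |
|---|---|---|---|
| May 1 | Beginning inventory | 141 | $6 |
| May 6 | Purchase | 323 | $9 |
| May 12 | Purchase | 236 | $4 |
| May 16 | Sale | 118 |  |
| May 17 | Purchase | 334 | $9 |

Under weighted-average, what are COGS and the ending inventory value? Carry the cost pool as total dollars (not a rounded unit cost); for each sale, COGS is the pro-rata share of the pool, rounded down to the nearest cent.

After May 1: 141 on hand, pool $846.00 (≈ $6.0000 each)
After May 6: 464 on hand, pool $3,753.00 (≈ $8.0884 each)
After May 12: 700 on hand, pool $4,697.00 (≈ $6.7100 each)
May 16, sell 118: 118/700 × $4,697.00 → $791.78
After May 17: 916 on hand, pool $6,911.22 (≈ $7.5450 each)
Ending inventory (cost pool remaining) = $6,911.22
Check: goods available $7,703.00 = COGS $791.78 + ending $6,911.22

COGS = $791.78; ending inventory = $6,911.22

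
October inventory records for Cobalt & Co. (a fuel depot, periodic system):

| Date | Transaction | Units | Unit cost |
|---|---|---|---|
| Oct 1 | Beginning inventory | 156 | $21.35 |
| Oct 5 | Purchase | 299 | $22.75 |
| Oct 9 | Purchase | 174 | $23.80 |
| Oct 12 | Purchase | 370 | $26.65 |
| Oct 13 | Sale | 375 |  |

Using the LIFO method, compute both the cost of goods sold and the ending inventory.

COGS = $9,979.50; ending inventory = $14,155.05

Oct 13, 375 sold [LIFO — newest first]: 370 @ $26.65 + 5 @ $23.80 = $9,979.50
Ending inventory: 156 @ $21.35 + 299 @ $22.75 + 169 @ $23.80 = $14,155.05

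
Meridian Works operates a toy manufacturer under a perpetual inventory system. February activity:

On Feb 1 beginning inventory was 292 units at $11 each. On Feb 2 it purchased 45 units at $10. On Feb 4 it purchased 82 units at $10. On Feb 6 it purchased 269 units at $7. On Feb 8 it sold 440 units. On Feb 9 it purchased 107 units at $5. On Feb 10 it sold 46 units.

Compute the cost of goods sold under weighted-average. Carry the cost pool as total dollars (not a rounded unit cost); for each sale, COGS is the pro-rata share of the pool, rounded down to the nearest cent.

After Feb 1: 292 on hand, pool $3,212.00 (≈ $11.0000 each)
After Feb 2: 337 on hand, pool $3,662.00 (≈ $10.8665 each)
After Feb 4: 419 on hand, pool $4,482.00 (≈ $10.6969 each)
After Feb 6: 688 on hand, pool $6,365.00 (≈ $9.2515 each)
Feb 8, sell 440: 440/688 × $6,365.00 → $4,070.63
After Feb 9: 355 on hand, pool $2,829.37 (≈ $7.9701 each)
Feb 10, sell 46: 46/355 × $2,829.37 → $366.62
Total COGS = $4,070.63 + $366.62 = $4,437.25
Ending inventory (cost pool remaining) = $2,462.75

COGS = $4,437.25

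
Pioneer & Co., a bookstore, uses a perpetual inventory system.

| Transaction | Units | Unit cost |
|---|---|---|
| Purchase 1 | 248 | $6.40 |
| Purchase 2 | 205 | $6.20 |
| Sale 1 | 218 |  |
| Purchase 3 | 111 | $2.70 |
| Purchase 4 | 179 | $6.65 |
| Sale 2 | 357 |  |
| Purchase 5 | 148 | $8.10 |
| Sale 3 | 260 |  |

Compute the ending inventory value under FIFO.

Ending inventory = $453.60

Sale 1 (218) [FIFO — oldest first]: 218 @ $6.40 = $1,395.20
Sale 2 (357) [FIFO — oldest first]: 30 @ $6.40 + 205 @ $6.20 + 111 @ $2.70 + 11 @ $6.65 = $1,835.85
Sale 3 (260) [FIFO — oldest first]: 168 @ $6.65 + 92 @ $8.10 = $1,862.40
Total COGS = $1,395.20 + $1,835.85 + $1,862.40 = $5,093.45
Ending inventory: 56 @ $8.10 = $453.60
Check: goods available $5,547.05 = COGS $5,093.45 + ending $453.60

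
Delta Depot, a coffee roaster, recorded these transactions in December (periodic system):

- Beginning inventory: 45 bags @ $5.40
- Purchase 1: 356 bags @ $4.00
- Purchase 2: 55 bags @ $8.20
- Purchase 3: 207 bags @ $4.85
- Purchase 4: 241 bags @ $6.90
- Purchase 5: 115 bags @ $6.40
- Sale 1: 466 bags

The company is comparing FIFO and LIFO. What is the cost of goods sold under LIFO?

FIFO COGS: 45 @ $5.40 + 356 @ $4.00 + 55 @ $8.20 + 10 @ $4.85 = $2,166.50
LIFO COGS: 115 @ $6.40 + 241 @ $6.90 + 110 @ $4.85 = $2,932.40

COGS = $2,932.40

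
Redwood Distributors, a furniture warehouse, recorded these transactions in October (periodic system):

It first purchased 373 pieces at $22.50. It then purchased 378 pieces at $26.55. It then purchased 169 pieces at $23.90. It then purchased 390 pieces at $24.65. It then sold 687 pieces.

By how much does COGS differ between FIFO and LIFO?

$321.80

FIFO COGS: 373 @ $22.50 + 314 @ $26.55 = $16,729.20
LIFO COGS: 390 @ $24.65 + 169 @ $23.90 + 128 @ $26.55 = $17,051.00
Difference = |$16,729.20 − $17,051.00| = $321.80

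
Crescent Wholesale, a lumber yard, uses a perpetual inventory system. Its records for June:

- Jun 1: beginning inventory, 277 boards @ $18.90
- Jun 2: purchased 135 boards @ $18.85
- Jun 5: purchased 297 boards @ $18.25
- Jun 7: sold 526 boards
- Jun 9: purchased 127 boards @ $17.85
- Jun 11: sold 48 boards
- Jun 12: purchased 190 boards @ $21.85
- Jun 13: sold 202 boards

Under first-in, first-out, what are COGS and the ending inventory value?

COGS = $14,396.25; ending inventory = $5,222.50

Jun 7, 526 sold [FIFO — oldest first]: 277 @ $18.90 + 135 @ $18.85 + 114 @ $18.25 = $9,860.55
Jun 11, 48 sold [FIFO — oldest first]: 48 @ $18.25 = $876.00
Jun 13, 202 sold [FIFO — oldest first]: 135 @ $18.25 + 67 @ $17.85 = $3,659.70
Total COGS = $9,860.55 + $876.00 + $3,659.70 = $14,396.25
Ending inventory: 60 @ $17.85 + 190 @ $21.85 = $5,222.50
Check: goods available $19,618.75 = COGS $14,396.25 + ending $5,222.50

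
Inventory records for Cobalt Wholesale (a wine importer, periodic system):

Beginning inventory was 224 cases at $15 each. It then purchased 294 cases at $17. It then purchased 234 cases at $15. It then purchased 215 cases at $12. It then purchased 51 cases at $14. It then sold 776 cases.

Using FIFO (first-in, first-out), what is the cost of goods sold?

COGS = $12,156

Sale 1 (776) [FIFO — oldest first]: 224 @ $15 + 294 @ $17 + 234 @ $15 + 24 @ $12 = $12,156
Ending inventory: 191 @ $12 + 51 @ $14 = $3,006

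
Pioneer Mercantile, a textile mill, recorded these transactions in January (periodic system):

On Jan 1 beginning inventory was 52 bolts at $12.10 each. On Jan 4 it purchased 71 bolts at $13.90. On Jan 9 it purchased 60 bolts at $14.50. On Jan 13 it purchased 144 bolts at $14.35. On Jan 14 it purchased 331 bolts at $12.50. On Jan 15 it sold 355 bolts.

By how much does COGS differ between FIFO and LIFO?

FIFO COGS: 52 @ $12.10 + 71 @ $13.90 + 60 @ $14.50 + 144 @ $14.35 + 28 @ $12.50 = $4,902.50
LIFO COGS: 331 @ $12.50 + 24 @ $14.35 = $4,481.90
Difference = |$4,902.50 − $4,481.90| = $420.60

$420.60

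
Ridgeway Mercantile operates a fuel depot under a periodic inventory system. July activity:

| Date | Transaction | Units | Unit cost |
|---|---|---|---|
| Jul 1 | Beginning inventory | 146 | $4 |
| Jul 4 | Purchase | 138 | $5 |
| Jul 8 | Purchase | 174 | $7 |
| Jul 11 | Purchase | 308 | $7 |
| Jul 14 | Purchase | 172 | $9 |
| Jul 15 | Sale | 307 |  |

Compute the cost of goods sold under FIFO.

Jul 15, 307 sold [FIFO — oldest first]: 146 @ $4 + 138 @ $5 + 23 @ $7 = $1,435
Ending inventory: 151 @ $7 + 308 @ $7 + 172 @ $9 = $4,761

COGS = $1,435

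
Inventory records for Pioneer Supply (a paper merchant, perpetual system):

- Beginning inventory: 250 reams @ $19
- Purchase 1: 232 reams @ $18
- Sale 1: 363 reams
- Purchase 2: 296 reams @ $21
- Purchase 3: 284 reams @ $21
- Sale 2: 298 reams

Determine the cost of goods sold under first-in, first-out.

COGS = $12,685

Sale 1 (363) [FIFO — oldest first]: 250 @ $19 + 113 @ $18 = $6,784
Sale 2 (298) [FIFO — oldest first]: 119 @ $18 + 179 @ $21 = $5,901
Total COGS = $6,784 + $5,901 = $12,685
Ending inventory: 117 @ $21 + 284 @ $21 = $8,421
Check: goods available $21,106 = COGS $12,685 + ending $8,421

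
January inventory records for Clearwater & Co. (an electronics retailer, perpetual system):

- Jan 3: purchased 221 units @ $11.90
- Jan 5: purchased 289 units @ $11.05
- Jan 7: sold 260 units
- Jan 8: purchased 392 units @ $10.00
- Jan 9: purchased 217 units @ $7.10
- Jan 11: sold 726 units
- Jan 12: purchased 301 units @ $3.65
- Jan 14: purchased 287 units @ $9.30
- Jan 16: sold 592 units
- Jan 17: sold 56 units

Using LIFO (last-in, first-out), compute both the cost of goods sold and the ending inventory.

Jan 7, 260 sold [LIFO — newest first]: 260 @ $11.05 = $2,873.00
Jan 11, 726 sold [LIFO — newest first]: 217 @ $7.10 + 392 @ $10.00 + 29 @ $11.05 + 88 @ $11.90 = $6,828.35
Jan 16, 592 sold [LIFO — newest first]: 287 @ $9.30 + 301 @ $3.65 + 4 @ $11.90 = $3,815.35
Jan 17, 56 sold [LIFO — newest first]: 56 @ $11.90 = $666.40
Total COGS = $2,873.00 + $6,828.35 + $3,815.35 + $666.40 = $14,183.10
Ending inventory: 73 @ $11.90 = $868.70

COGS = $14,183.10; ending inventory = $868.70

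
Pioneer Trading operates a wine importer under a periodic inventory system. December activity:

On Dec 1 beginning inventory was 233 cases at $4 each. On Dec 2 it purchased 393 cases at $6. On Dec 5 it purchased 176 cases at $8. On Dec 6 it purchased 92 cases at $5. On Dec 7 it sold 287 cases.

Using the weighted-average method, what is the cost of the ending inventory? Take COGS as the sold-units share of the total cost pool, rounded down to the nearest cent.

Ending inventory = $3,502.14

Dec 7, sell 287: 287/894 × $5,158.00 → $1,655.86
Ending inventory (cost pool remaining) = $3,502.14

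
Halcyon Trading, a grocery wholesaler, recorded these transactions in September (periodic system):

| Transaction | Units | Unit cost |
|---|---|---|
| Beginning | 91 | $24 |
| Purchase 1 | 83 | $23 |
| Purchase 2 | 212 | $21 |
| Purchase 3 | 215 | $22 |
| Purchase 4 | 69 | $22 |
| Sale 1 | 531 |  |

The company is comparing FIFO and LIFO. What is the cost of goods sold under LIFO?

FIFO COGS: 91 @ $24 + 83 @ $23 + 212 @ $21 + 145 @ $22 = $11,735
LIFO COGS: 69 @ $22 + 215 @ $22 + 212 @ $21 + 35 @ $23 = $11,505

COGS = $11,505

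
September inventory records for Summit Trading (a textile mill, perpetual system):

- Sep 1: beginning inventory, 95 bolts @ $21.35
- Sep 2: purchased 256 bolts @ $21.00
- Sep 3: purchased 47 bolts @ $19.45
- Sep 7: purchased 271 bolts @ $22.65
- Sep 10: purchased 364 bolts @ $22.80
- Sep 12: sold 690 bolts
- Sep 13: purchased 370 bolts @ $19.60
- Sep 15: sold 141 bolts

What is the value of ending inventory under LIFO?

Sep 12, 690 sold [LIFO — newest first]: 364 @ $22.80 + 271 @ $22.65 + 47 @ $19.45 + 8 @ $21.00 = $15,519.50
Sep 15, 141 sold [LIFO — newest first]: 141 @ $19.60 = $2,763.60
Total COGS = $15,519.50 + $2,763.60 = $18,283.10
Ending inventory: 95 @ $21.35 + 248 @ $21.00 + 229 @ $19.60 = $11,724.65
Check: goods available $30,007.75 = COGS $18,283.10 + ending $11,724.65

Ending inventory = $11,724.65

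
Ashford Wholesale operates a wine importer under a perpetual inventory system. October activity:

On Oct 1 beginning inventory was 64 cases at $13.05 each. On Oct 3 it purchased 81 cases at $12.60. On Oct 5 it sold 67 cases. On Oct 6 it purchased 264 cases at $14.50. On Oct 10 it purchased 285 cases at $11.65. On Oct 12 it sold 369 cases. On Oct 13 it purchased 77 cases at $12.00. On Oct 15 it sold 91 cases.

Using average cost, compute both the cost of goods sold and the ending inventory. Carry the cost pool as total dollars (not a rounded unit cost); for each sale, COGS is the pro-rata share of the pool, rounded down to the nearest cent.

COGS = $6,813.46; ending inventory = $3,114.59

After Oct 1: 64 on hand, pool $835.20 (≈ $13.0500 each)
After Oct 3: 145 on hand, pool $1,855.80 (≈ $12.7986 each)
Oct 5, sell 67: 67/145 × $1,855.80 → $857.50
After Oct 6: 342 on hand, pool $4,826.30 (≈ $14.1120 each)
After Oct 10: 627 on hand, pool $8,146.55 (≈ $12.9929 each)
Oct 12, sell 369: 369/627 × $8,146.55 → $4,794.38
After Oct 13: 335 on hand, pool $4,276.17 (≈ $12.7647 each)
Oct 15, sell 91: 91/335 × $4,276.17 → $1,161.58
Total COGS = $857.50 + $4,794.38 + $1,161.58 = $6,813.46
Ending inventory (cost pool remaining) = $3,114.59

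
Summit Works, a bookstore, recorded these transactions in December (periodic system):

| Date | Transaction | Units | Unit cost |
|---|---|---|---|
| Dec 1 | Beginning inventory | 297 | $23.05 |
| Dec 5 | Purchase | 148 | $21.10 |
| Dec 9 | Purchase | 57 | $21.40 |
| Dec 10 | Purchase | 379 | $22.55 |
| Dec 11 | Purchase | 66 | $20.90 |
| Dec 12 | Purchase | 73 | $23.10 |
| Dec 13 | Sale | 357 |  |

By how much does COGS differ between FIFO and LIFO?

FIFO COGS: 297 @ $23.05 + 60 @ $21.10 = $8,111.85
LIFO COGS: 73 @ $23.10 + 66 @ $20.90 + 218 @ $22.55 = $7,981.60
Difference = |$8,111.85 − $7,981.60| = $130.25

$130.25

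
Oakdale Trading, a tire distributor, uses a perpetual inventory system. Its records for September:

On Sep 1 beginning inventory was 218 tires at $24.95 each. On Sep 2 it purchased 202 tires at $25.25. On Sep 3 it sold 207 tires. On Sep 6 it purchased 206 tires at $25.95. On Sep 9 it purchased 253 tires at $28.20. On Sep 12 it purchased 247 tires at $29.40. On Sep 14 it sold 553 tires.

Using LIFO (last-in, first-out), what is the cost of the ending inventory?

Ending inventory = $9,284.70

Sep 3, 207 sold [LIFO — newest first]: 202 @ $25.25 + 5 @ $24.95 = $5,225.25
Sep 14, 553 sold [LIFO — newest first]: 247 @ $29.40 + 253 @ $28.20 + 53 @ $25.95 = $15,771.75
Total COGS = $5,225.25 + $15,771.75 = $20,997.00
Ending inventory: 213 @ $24.95 + 153 @ $25.95 = $9,284.70
Check: goods available $30,281.70 = COGS $20,997.00 + ending $9,284.70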